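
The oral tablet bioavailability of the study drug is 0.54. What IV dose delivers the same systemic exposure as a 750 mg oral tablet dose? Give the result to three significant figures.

Systemic exposure from an extravascular dose = F × D_ev, so the equivalent IV dose is F × D_ev.
D_iv = F × D_ev = 0.54 × 750 = 405 mg

D_iv = 405 mg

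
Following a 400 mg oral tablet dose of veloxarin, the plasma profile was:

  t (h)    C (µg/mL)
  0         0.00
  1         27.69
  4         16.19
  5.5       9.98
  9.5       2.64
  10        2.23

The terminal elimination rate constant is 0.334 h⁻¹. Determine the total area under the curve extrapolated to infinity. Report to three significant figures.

AUC = 132 µg/mL·h

Trapezoidal AUC_0→10:
  [0→1]: (0.00+27.69)/2 × 1 = 13.845
  [1→4]: (27.69+16.19)/2 × 3 = 65.82
  [4→5.5]: (16.19+9.98)/2 × 1.5 = 19.6275
  [5.5→9.5]: (9.98+2.64)/2 × 4 = 25.24
  [9.5→10]: (2.64+2.23)/2 × 0.5 = 1.2175
  Sum = 125.75 µg/mL·h
Extrapolated tail: C_last / k_e = 2.23 / 0.334 = 6.677
AUC_0→∞ = 125.75 + 6.677 = 132.427 µg/mL·h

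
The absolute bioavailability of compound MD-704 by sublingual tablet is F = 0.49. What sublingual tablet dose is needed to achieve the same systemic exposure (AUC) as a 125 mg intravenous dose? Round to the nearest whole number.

For equal systemic exposure: F × D_ev = D_iv
D_ev = D_iv / F = 125 / 0.49 = 255.102 mg

D_sublingual = 255 mg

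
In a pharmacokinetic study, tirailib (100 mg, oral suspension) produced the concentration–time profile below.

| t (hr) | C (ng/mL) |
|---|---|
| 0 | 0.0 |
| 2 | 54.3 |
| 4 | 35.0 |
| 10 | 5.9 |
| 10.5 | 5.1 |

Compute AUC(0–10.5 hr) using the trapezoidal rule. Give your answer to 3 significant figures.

Trapezoidal AUC_0→10.5:
  [0→2]: (0.0+54.3)/2 × 2 = 54.3
  [2→4]: (54.3+35.0)/2 × 2 = 89.3
  [4→10]: (35.0+5.9)/2 × 6 = 122.7
  [10→10.5]: (5.9+5.1)/2 × 0.5 = 2.75
  Sum = 269.05 ng/mL·hr

AUC = 269 ng/mL·hr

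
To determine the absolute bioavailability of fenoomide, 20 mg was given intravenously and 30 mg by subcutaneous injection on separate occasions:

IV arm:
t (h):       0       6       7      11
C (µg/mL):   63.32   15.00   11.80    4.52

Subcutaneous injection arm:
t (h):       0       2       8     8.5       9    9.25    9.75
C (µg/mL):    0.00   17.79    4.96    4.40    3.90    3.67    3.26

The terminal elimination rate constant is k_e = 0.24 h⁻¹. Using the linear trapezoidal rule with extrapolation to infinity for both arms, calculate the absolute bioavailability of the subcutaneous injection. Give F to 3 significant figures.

F = 0.237

Trapezoidal AUC_0→11 (IV):
  [0→6]: (63.32+15.00)/2 × 6 = 234.96
  [6→7]: (15.00+11.80)/2 × 1 = 13.4
  [7→11]: (11.80+4.52)/2 × 4 = 32.64
  Sum = 281.0 µg/mL·h
IV tail: 4.52/0.24 = 18.833; AUC_iv,0→∞ = 281.0 + 18.833 = 299.833 µg/mL·h
Trapezoidal AUC_0→9.75 (subcutaneous injection):
  [0→2]: (0.00+17.79)/2 × 2 = 17.79
  [2→8]: (17.79+4.96)/2 × 6 = 68.25
  [8→8.5]: (4.96+4.40)/2 × 0.5 = 2.34
  [8.5→9]: (4.40+3.90)/2 × 0.5 = 2.075
  [9→9.25]: (3.90+3.67)/2 × 0.25 = 0.94625
  [9.25→9.75]: (3.67+3.26)/2 × 0.5 = 1.7325
  Sum = 93.13375 µg/mL·h
subcutaneous injection tail: 3.26/0.24 = 13.583; AUC_ev,0→∞ = 93.13375 + 13.583 = 106.71675 µg/mL·h
F = (AUC_ev/D_ev)/(AUC_iv/D_iv) = (106.71675/30)/(299.833/20) = 3.557225/14.99165 = 0.2373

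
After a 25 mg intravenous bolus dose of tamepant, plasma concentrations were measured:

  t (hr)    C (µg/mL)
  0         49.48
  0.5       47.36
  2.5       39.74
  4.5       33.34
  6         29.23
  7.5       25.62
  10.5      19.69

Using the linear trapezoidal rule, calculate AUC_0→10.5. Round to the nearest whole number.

AUC = 340 µg/mL·hr

Trapezoidal AUC_0→10.5:
  [0→0.5]: (49.48+47.36)/2 × 0.5 = 24.21
  [0.5→2.5]: (47.36+39.74)/2 × 2 = 87.1
  [2.5→4.5]: (39.74+33.34)/2 × 2 = 73.08
  [4.5→6]: (33.34+29.23)/2 × 1.5 = 46.9275
  [6→7.5]: (29.23+25.62)/2 × 1.5 = 41.1375
  [7.5→10.5]: (25.62+19.69)/2 × 3 = 67.965
  Sum = 340.42 µg/mL·hr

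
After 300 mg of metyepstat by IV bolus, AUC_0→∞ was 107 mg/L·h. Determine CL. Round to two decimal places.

CL = Dose_iv / AUC_0→∞
   = 300 / 107 = 2.80374 L/h

CL = 2.80 L/h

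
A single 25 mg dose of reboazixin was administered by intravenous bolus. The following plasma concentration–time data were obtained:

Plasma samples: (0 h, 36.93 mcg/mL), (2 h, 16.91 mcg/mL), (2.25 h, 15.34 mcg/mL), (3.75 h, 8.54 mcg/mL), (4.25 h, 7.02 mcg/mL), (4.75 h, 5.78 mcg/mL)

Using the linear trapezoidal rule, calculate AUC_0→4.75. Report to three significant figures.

AUC = 82.9 mcg/mL·h

Trapezoidal AUC_0→4.75:
  [0→2]: (36.93+16.91)/2 × 2 = 53.84
  [2→2.25]: (16.91+15.34)/2 × 0.25 = 4.03125
  [2.25→3.75]: (15.34+8.54)/2 × 1.5 = 17.91
  [3.75→4.25]: (8.54+7.02)/2 × 0.5 = 3.89
  [4.25→4.75]: (7.02+5.78)/2 × 0.5 = 3.2
  Sum = 82.87125 mcg/mL·h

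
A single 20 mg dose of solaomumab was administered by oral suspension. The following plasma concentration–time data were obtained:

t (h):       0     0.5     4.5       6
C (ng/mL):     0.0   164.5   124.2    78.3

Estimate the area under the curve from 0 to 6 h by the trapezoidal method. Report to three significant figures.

AUC = 770 ng/mL·h

Trapezoidal AUC_0→6:
  [0→0.5]: (0.0+164.5)/2 × 0.5 = 41.125
  [0.5→4.5]: (164.5+124.2)/2 × 4 = 577.4
  [4.5→6]: (124.2+78.3)/2 × 1.5 = 151.875
  Sum = 770.4 ng/mL·h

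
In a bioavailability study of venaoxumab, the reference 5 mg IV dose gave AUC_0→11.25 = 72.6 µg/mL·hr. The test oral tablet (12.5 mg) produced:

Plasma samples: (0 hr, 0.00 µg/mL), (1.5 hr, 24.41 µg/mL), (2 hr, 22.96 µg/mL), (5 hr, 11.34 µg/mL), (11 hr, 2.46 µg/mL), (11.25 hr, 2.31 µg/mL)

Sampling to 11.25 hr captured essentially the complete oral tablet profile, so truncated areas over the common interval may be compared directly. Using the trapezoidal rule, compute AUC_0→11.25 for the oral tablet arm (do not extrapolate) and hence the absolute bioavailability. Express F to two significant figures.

F = 0.68

Trapezoidal AUC_0→11.25 (oral tablet):
  [0→1.5]: (0.00+24.41)/2 × 1.5 = 18.3075
  [1.5→2]: (24.41+22.96)/2 × 0.5 = 11.8425
  [2→5]: (22.96+11.34)/2 × 3 = 51.45
  [5→11]: (11.34+2.46)/2 × 6 = 41.4
  [11→11.25]: (2.46+2.31)/2 × 0.25 = 0.59625
  Sum = 123.59625 µg/mL·hr
F = (AUC_ev/D_ev)/(AUC_iv/D_iv) = (123.59625/12.5)/(72.6/5) = 9.8877/14.52 = 0.6810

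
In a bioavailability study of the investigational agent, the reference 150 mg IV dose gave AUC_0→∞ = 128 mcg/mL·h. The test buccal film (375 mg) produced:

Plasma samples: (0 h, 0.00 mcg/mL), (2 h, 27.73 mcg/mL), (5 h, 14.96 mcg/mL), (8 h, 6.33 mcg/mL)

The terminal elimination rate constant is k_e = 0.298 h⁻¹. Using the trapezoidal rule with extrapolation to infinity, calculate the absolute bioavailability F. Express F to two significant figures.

Trapezoidal AUC_0→8 (buccal film):
  [0→2]: (0.00+27.73)/2 × 2 = 27.73
  [2→5]: (27.73+14.96)/2 × 3 = 64.035
  [5→8]: (14.96+6.33)/2 × 3 = 31.935
  Sum = 123.7 mcg/mL·h
Tail: C_last/k_e = 6.33/0.298 = 21.242
AUC_0→∞ (buccal film) = 123.7 + 21.242 = 144.942 mcg/mL·h
F = (AUC_ev/D_ev)/(AUC_iv/D_iv) = (144.942/375)/(128/150) = 0.386512/0.853333 = 0.4529

F = 0.45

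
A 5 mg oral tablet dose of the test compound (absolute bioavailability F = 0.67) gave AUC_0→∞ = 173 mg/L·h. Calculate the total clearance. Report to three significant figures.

CL = F × Dose / AUC_0→∞
   = 0.67 × 5 / 173 = 0.0193642 L/h

CL = 0.0194 L/h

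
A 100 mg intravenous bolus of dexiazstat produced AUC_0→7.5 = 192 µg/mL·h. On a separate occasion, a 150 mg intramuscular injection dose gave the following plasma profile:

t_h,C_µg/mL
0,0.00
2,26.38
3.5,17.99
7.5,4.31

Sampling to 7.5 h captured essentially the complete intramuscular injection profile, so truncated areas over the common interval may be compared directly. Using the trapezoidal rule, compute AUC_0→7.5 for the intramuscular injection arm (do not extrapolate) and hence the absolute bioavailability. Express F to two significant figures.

F = 0.36

Trapezoidal AUC_0→7.5 (intramuscular injection):
  [0→2]: (0.00+26.38)/2 × 2 = 26.38
  [2→3.5]: (26.38+17.99)/2 × 1.5 = 33.2775
  [3.5→7.5]: (17.99+4.31)/2 × 4 = 44.6
  Sum = 104.2575 µg/mL·h
F = (AUC_ev/D_ev)/(AUC_iv/D_iv) = (104.2575/150)/(192/100) = 0.69505/1.92 = 0.3620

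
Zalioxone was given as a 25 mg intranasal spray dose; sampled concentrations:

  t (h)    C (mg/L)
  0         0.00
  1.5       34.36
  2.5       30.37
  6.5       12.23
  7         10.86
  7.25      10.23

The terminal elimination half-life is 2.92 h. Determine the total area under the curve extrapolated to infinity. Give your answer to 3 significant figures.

AUC = 195 mg/L·h

Trapezoidal AUC_0→7.25:
  [0→1.5]: (0.00+34.36)/2 × 1.5 = 25.77
  [1.5→2.5]: (34.36+30.37)/2 × 1 = 32.365
  [2.5→6.5]: (30.37+12.23)/2 × 4 = 85.2
  [6.5→7]: (12.23+10.86)/2 × 0.5 = 5.7725
  [7→7.25]: (10.86+10.23)/2 × 0.25 = 2.63625
  Sum = 151.74375 mg/L·h
k_e = ln2 / t½ = 0.693147 / 2.92 = 0.2374 h^-1
Extrapolated tail: C_last / k_e = 10.23 / 0.2374 = 43.092
AUC_0→∞ = 151.74375 + 43.092 = 194.83575 mg/L·h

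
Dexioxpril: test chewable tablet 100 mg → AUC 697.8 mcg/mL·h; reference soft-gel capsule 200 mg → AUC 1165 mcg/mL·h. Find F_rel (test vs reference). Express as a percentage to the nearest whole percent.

F_rel = 120%

F_rel = (AUC_test/D_test) / (AUC_ref/D_ref)
      = (697.8/100) / (1165/200)
      = 6.978 / 5.825 = 1.1979 = 119.79%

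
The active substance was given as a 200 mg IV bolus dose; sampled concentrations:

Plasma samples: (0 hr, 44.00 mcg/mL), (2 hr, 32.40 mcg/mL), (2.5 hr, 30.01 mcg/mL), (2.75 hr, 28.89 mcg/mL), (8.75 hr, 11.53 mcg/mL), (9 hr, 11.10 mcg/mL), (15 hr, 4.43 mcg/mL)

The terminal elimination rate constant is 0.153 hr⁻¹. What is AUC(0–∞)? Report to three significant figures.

AUC = 299 mcg/mL·hr

Trapezoidal AUC_0→15:
  [0→2]: (44.00+32.40)/2 × 2 = 76.4
  [2→2.5]: (32.40+30.01)/2 × 0.5 = 15.6025
  [2.5→2.75]: (30.01+28.89)/2 × 0.25 = 7.3625
  [2.75→8.75]: (28.89+11.53)/2 × 6 = 121.26
  [8.75→9]: (11.53+11.10)/2 × 0.25 = 2.82875
  [9→15]: (11.10+4.43)/2 × 6 = 46.59
  Sum = 270.04375 mcg/mL·hr
Extrapolated tail: C_last / k_e = 4.43 / 0.153 = 28.954
AUC_0→∞ = 270.04375 + 28.954 = 298.99775 mcg/mL·hr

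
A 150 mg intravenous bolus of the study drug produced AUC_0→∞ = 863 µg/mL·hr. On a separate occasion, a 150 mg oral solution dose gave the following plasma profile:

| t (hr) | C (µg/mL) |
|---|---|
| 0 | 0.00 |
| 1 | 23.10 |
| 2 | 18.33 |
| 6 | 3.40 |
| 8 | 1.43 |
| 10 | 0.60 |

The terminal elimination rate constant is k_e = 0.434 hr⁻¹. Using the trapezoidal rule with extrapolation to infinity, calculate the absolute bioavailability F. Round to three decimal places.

Trapezoidal AUC_0→10 (oral solution):
  [0→1]: (0.00+23.10)/2 × 1 = 11.55
  [1→2]: (23.10+18.33)/2 × 1 = 20.715
  [2→6]: (18.33+3.40)/2 × 4 = 43.46
  [6→8]: (3.40+1.43)/2 × 2 = 4.83
  [8→10]: (1.43+0.60)/2 × 2 = 2.03
  Sum = 82.585 µg/mL·hr
Tail: C_last/k_e = 0.60/0.434 = 1.382
AUC_0→∞ (oral solution) = 82.585 + 1.382 = 83.967 µg/mL·hr
F = (AUC_ev/D_ev)/(AUC_iv/D_iv) = (83.967/150)/(863/150) = 0.55978/5.75333 = 0.0973

F = 0.097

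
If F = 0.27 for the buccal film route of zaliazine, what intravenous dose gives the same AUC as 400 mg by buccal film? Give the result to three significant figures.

Systemic exposure from an extravascular dose = F × D_ev, so the equivalent IV dose is F × D_ev.
D_iv = F × D_ev = 0.27 × 400 = 108 mg

D_iv = 108 mg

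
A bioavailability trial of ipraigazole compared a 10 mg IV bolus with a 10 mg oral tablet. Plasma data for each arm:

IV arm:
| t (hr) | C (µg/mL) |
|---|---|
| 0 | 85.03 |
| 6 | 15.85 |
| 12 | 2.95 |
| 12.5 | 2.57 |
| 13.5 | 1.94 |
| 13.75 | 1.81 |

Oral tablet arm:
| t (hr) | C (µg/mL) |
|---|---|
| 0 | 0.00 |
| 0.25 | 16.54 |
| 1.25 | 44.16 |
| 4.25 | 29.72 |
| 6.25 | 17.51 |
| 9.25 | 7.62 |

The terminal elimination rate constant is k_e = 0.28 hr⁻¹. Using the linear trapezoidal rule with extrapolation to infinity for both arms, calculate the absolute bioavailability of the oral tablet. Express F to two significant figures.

Trapezoidal AUC_0→13.75 (IV):
  [0→6]: (85.03+15.85)/2 × 6 = 302.64
  [6→12]: (15.85+2.95)/2 × 6 = 56.4
  [12→12.5]: (2.95+2.57)/2 × 0.5 = 1.38
  [12.5→13.5]: (2.57+1.94)/2 × 1 = 2.255
  [13.5→13.75]: (1.94+1.81)/2 × 0.25 = 0.46875
  Sum = 363.14375 µg/mL·hr
IV tail: 1.81/0.28 = 6.464; AUC_iv,0→∞ = 363.14375 + 6.464 = 369.60775 µg/mL·hr
Trapezoidal AUC_0→9.25 (oral tablet):
  [0→0.25]: (0.00+16.54)/2 × 0.25 = 2.0675
  [0.25→1.25]: (16.54+44.16)/2 × 1 = 30.35
  [1.25→4.25]: (44.16+29.72)/2 × 3 = 110.82
  [4.25→6.25]: (29.72+17.51)/2 × 2 = 47.23
  [6.25→9.25]: (17.51+7.62)/2 × 3 = 37.695
  Sum = 228.1625 µg/mL·hr
oral tablet tail: 7.62/0.28 = 27.214; AUC_ev,0→∞ = 228.1625 + 27.214 = 255.3765 µg/mL·hr
F = (AUC_ev/D_ev)/(AUC_iv/D_iv) = (255.3765/10)/(369.60775/10) = 25.53765/36.960775 = 0.6909

F = 0.69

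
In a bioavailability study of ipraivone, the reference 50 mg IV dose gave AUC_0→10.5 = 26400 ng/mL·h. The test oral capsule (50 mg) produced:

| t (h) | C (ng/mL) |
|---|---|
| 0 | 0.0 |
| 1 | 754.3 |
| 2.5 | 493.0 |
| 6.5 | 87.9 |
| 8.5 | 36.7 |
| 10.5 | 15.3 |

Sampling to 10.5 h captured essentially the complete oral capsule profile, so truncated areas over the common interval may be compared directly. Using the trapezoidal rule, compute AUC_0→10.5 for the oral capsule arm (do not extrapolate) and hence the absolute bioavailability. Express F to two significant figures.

F = 0.10

Trapezoidal AUC_0→10.5 (oral capsule):
  [0→1]: (0.0+754.3)/2 × 1 = 377.15
  [1→2.5]: (754.3+493.0)/2 × 1.5 = 935.475
  [2.5→6.5]: (493.0+87.9)/2 × 4 = 1161.8
  [6.5→8.5]: (87.9+36.7)/2 × 2 = 124.6
  [8.5→10.5]: (36.7+15.3)/2 × 2 = 52.0
  Sum = 2651.025 ng/mL·h
F = (AUC_ev/D_ev)/(AUC_iv/D_iv) = (2651.025/50)/(26400/50) = 53.0205/528 = 0.1004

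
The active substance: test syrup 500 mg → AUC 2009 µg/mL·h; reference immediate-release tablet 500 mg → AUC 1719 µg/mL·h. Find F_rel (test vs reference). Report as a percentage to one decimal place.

F_rel = 116.9%

F_rel = (AUC_test/D_test) / (AUC_ref/D_ref)
      = (2009/500) / (1719/500)
      = 4.018 / 3.438 = 1.1687 = 116.87%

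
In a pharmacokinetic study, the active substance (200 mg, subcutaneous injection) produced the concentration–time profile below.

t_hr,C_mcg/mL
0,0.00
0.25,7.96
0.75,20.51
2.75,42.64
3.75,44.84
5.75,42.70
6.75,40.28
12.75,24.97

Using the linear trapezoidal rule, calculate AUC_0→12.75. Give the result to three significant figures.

AUC = 440 mcg/mL·hr

Trapezoidal AUC_0→12.75:
  [0→0.25]: (0.00+7.96)/2 × 0.25 = 0.995
  [0.25→0.75]: (7.96+20.51)/2 × 0.5 = 7.1175
  [0.75→2.75]: (20.51+42.64)/2 × 2 = 63.15
  [2.75→3.75]: (42.64+44.84)/2 × 1 = 43.74
  [3.75→5.75]: (44.84+42.70)/2 × 2 = 87.54
  [5.75→6.75]: (42.70+40.28)/2 × 1 = 41.49
  [6.75→12.75]: (40.28+24.97)/2 × 6 = 195.75
  Sum = 439.7825 mcg/mL·hr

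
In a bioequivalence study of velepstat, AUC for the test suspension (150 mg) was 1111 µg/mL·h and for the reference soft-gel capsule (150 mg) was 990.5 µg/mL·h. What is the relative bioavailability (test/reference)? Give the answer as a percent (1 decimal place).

F_rel = 112.2%

F_rel = (AUC_test/D_test) / (AUC_ref/D_ref)
      = (1111/150) / (990.5/150)
      = 7.40667 / 6.60333 = 1.1217 = 112.17%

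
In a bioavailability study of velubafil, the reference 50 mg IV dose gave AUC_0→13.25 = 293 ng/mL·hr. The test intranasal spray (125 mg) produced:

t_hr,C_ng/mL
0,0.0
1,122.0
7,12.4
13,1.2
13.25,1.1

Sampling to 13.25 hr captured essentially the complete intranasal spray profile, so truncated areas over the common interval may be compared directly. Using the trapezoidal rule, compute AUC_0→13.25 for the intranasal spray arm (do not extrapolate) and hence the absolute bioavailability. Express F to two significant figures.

F = 0.69

Trapezoidal AUC_0→13.25 (intranasal spray):
  [0→1]: (0.0+122.0)/2 × 1 = 61.0
  [1→7]: (122.0+12.4)/2 × 6 = 403.2
  [7→13]: (12.4+1.2)/2 × 6 = 40.8
  [13→13.25]: (1.2+1.1)/2 × 0.25 = 0.2875
  Sum = 505.2875 ng/mL·hr
F = (AUC_ev/D_ev)/(AUC_iv/D_iv) = (505.2875/125)/(293/50) = 4.0423/5.86 = 0.6898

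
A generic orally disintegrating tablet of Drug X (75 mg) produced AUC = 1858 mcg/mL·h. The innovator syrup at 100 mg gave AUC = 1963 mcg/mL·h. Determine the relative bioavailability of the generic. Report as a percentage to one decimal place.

F_rel = (AUC_test/D_test) / (AUC_ref/D_ref)
      = (1858/75) / (1963/100)
      = 24.7733 / 19.63 = 1.2620 = 126.20%

F_rel = 126.2%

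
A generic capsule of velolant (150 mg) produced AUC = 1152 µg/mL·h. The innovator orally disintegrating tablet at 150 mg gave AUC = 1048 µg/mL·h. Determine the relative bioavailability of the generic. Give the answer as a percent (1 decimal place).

F_rel = (AUC_test/D_test) / (AUC_ref/D_ref)
      = (1152/150) / (1048/150)
      = 7.68 / 6.98667 = 1.0992 = 109.92%

F_rel = 109.9%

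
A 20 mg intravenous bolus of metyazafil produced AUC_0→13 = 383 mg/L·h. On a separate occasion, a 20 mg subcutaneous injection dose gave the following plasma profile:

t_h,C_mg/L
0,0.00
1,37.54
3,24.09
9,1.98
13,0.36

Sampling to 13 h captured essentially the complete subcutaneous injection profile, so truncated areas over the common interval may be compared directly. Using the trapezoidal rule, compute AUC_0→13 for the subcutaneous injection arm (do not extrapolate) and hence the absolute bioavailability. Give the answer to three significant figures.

Trapezoidal AUC_0→13 (subcutaneous injection):
  [0→1]: (0.00+37.54)/2 × 1 = 18.77
  [1→3]: (37.54+24.09)/2 × 2 = 61.63
  [3→9]: (24.09+1.98)/2 × 6 = 78.21
  [9→13]: (1.98+0.36)/2 × 4 = 4.68
  Sum = 163.29 mg/L·h
F = (AUC_ev/D_ev)/(AUC_iv/D_iv) = (163.29/20)/(383/20) = 8.1645/19.15 = 0.4263

F = 0.426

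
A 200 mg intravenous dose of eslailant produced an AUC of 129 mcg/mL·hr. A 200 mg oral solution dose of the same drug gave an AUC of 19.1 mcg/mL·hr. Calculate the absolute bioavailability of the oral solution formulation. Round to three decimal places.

F = (AUC_ev / D_ev) / (AUC_iv / D_iv)
  = (19.1/200) / (129/200)
  = 0.0955 / 0.645 = 0.1481

F = 0.148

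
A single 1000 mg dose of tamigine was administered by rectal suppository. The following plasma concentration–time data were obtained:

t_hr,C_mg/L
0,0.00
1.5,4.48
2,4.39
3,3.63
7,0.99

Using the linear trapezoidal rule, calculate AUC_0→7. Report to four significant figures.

Trapezoidal AUC_0→7:
  [0→1.5]: (0.00+4.48)/2 × 1.5 = 3.36
  [1.5→2]: (4.48+4.39)/2 × 0.5 = 2.2175
  [2→3]: (4.39+3.63)/2 × 1 = 4.01
  [3→7]: (3.63+0.99)/2 × 4 = 9.24
  Sum = 18.8275 mg/L·hr

AUC = 18.83 mg/L·hr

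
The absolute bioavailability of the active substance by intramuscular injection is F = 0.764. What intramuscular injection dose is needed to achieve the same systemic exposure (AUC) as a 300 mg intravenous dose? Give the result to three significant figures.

D_intramuscular = 393 mg

For equal systemic exposure: F × D_ev = D_iv
D_ev = D_iv / F = 300 / 0.764 = 392.67 mg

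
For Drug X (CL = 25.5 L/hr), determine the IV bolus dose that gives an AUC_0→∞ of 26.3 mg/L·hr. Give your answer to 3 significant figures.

Dose = 671 mg

Dose_iv = CL × AUC_0→∞
     = 25.5 × 26.3 = 670.65 mg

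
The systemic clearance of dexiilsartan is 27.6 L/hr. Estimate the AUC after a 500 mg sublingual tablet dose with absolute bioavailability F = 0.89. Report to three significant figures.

AUC = 16.1 mg/L·hr

AUC_0→∞ = F × Dose / CL
        = 0.89 × 500 / 27.6 = 16.1232 mg/L·hr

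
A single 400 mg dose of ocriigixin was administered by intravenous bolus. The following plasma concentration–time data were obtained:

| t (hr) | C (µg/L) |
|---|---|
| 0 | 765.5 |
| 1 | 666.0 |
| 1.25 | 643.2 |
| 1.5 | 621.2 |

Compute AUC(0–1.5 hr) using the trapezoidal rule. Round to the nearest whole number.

Trapezoidal AUC_0→1.5:
  [0→1]: (765.5+666.0)/2 × 1 = 715.75
  [1→1.25]: (666.0+643.2)/2 × 0.25 = 163.65
  [1.25→1.5]: (643.2+621.2)/2 × 0.25 = 158.05
  Sum = 1037.45 µg/L·hr

AUC = 1037 µg/L·hr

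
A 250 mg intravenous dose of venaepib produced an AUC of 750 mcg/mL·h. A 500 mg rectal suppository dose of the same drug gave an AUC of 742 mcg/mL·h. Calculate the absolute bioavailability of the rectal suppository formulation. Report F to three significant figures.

F = (AUC_ev / D_ev) / (AUC_iv / D_iv)
  = (742/500) / (750/250)
  = 1.484 / 3 = 0.4947

F = 0.495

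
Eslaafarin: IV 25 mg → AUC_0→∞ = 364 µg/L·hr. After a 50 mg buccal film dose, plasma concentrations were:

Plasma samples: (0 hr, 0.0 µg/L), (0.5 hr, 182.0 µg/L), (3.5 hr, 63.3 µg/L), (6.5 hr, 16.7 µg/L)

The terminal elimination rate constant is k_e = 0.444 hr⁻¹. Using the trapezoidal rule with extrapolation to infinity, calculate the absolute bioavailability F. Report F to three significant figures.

Trapezoidal AUC_0→6.5 (buccal film):
  [0→0.5]: (0.0+182.0)/2 × 0.5 = 45.5
  [0.5→3.5]: (182.0+63.3)/2 × 3 = 367.95
  [3.5→6.5]: (63.3+16.7)/2 × 3 = 120.0
  Sum = 533.45 µg/L·hr
Tail: C_last/k_e = 16.7/0.444 = 37.613
AUC_0→∞ (buccal film) = 533.45 + 37.613 = 571.063 µg/L·hr
F = (AUC_ev/D_ev)/(AUC_iv/D_iv) = (571.063/50)/(364/25) = 11.42126/14.56 = 0.7844

F = 0.784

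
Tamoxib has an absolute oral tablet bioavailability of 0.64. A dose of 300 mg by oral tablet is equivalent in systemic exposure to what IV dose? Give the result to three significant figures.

Systemic exposure from an extravascular dose = F × D_ev, so the equivalent IV dose is F × D_ev.
D_iv = F × D_ev = 0.64 × 300 = 192 mg

D_iv = 192 mg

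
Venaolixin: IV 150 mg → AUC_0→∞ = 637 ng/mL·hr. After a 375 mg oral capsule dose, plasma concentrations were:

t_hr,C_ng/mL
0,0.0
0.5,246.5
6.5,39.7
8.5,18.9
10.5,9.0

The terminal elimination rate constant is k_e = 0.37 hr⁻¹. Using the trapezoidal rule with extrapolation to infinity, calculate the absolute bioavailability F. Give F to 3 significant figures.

F = 0.647

Trapezoidal AUC_0→10.5 (oral capsule):
  [0→0.5]: (0.0+246.5)/2 × 0.5 = 61.625
  [0.5→6.5]: (246.5+39.7)/2 × 6 = 858.6
  [6.5→8.5]: (39.7+18.9)/2 × 2 = 58.6
  [8.5→10.5]: (18.9+9.0)/2 × 2 = 27.9
  Sum = 1006.725 ng/mL·hr
Tail: C_last/k_e = 9.0/0.37 = 24.324
AUC_0→∞ (oral capsule) = 1006.725 + 24.324 = 1031.049 ng/mL·hr
F = (AUC_ev/D_ev)/(AUC_iv/D_iv) = (1031.049/375)/(637/150) = 2.749464/4.24667 = 0.6474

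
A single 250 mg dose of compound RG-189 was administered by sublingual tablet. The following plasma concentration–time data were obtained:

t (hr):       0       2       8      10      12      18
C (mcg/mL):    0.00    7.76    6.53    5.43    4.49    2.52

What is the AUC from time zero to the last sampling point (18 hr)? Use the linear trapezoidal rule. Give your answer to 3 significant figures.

Trapezoidal AUC_0→18:
  [0→2]: (0.00+7.76)/2 × 2 = 7.76
  [2→8]: (7.76+6.53)/2 × 6 = 42.87
  [8→10]: (6.53+5.43)/2 × 2 = 11.96
  [10→12]: (5.43+4.49)/2 × 2 = 9.92
  [12→18]: (4.49+2.52)/2 × 6 = 21.03
  Sum = 93.54 mcg/mL·hr

AUC = 93.5 mcg/mL·hr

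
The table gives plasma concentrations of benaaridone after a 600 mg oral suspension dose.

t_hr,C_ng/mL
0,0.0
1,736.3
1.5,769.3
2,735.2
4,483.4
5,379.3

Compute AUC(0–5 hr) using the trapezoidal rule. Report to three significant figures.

AUC = 2770 ng/mL·hr

Trapezoidal AUC_0→5:
  [0→1]: (0.0+736.3)/2 × 1 = 368.15
  [1→1.5]: (736.3+769.3)/2 × 0.5 = 376.4
  [1.5→2]: (769.3+735.2)/2 × 0.5 = 376.125
  [2→4]: (735.2+483.4)/2 × 2 = 1218.6
  [4→5]: (483.4+379.3)/2 × 1 = 431.35
  Sum = 2770.625 ng/mL·hr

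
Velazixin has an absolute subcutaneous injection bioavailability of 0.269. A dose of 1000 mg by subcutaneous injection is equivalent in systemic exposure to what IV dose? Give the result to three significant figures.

D_iv = 269 mg

Systemic exposure from an extravascular dose = F × D_ev, so the equivalent IV dose is F × D_ev.
D_iv = F × D_ev = 0.269 × 1000 = 269 mg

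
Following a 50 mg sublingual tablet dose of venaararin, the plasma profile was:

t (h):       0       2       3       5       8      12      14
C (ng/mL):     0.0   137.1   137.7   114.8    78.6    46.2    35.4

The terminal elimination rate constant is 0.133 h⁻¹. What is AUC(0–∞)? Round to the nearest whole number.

AUC = 1414 ng/mL·h

Trapezoidal AUC_0→14:
  [0→2]: (0.0+137.1)/2 × 2 = 137.1
  [2→3]: (137.1+137.7)/2 × 1 = 137.4
  [3→5]: (137.7+114.8)/2 × 2 = 252.5
  [5→8]: (114.8+78.6)/2 × 3 = 290.1
  [8→12]: (78.6+46.2)/2 × 4 = 249.6
  [12→14]: (46.2+35.4)/2 × 2 = 81.6
  Sum = 1148.3 ng/mL·h
Extrapolated tail: C_last / k_e = 35.4 / 0.133 = 266.165
AUC_0→∞ = 1148.3 + 266.165 = 1414.465 ng/mL·h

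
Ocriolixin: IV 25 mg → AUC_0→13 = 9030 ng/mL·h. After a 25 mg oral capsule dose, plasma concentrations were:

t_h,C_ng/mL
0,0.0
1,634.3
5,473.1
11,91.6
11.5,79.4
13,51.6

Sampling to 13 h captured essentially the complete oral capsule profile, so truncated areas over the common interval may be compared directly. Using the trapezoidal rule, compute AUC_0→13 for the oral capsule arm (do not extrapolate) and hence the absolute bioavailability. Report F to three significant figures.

F = 0.484

Trapezoidal AUC_0→13 (oral capsule):
  [0→1]: (0.0+634.3)/2 × 1 = 317.15
  [1→5]: (634.3+473.1)/2 × 4 = 2214.8
  [5→11]: (473.1+91.6)/2 × 6 = 1694.1
  [11→11.5]: (91.6+79.4)/2 × 0.5 = 42.75
  [11.5→13]: (79.4+51.6)/2 × 1.5 = 98.25
  Sum = 4367.05 ng/mL·h
F = (AUC_ev/D_ev)/(AUC_iv/D_iv) = (4367.05/25)/(9030/25) = 174.682/361.2 = 0.4836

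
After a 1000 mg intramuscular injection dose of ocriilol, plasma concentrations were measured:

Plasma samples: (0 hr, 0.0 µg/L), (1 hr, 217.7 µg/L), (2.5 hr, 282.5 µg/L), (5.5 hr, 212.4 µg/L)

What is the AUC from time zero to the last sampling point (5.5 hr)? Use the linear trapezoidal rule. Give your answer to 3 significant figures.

Trapezoidal AUC_0→5.5:
  [0→1]: (0.0+217.7)/2 × 1 = 108.85
  [1→2.5]: (217.7+282.5)/2 × 1.5 = 375.15
  [2.5→5.5]: (282.5+212.4)/2 × 3 = 742.35
  Sum = 1226.35 µg/L·hr

AUC = 1230 µg/L·hr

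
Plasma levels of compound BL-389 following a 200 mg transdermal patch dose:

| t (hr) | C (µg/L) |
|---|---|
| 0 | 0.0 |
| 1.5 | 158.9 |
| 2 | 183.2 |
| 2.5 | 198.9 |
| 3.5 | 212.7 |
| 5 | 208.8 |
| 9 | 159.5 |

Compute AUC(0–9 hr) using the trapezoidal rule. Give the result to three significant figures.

AUC = 1560 µg/L·hr

Trapezoidal AUC_0→9:
  [0→1.5]: (0.0+158.9)/2 × 1.5 = 119.175
  [1.5→2]: (158.9+183.2)/2 × 0.5 = 85.525
  [2→2.5]: (183.2+198.9)/2 × 0.5 = 95.525
  [2.5→3.5]: (198.9+212.7)/2 × 1 = 205.8
  [3.5→5]: (212.7+208.8)/2 × 1.5 = 316.125
  [5→9]: (208.8+159.5)/2 × 4 = 736.6
  Sum = 1558.75 µg/L·hr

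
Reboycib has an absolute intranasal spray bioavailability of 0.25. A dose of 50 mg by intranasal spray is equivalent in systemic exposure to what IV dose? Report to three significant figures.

Systemic exposure from an extravascular dose = F × D_ev, so the equivalent IV dose is F × D_ev.
D_iv = F × D_ev = 0.25 × 50 = 12.5 mg

D_iv = 12.5 mg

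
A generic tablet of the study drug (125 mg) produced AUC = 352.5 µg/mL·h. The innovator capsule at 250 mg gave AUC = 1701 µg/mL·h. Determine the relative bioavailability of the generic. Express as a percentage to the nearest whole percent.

F_rel = 41%

F_rel = (AUC_test/D_test) / (AUC_ref/D_ref)
      = (352.5/125) / (1701/250)
      = 2.82 / 6.804 = 0.4145 = 41.45%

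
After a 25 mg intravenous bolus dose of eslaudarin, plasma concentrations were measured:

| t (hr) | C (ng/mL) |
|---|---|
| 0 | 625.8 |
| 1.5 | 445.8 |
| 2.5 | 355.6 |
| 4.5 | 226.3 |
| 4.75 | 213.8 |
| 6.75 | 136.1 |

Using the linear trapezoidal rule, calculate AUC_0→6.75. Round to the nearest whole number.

Trapezoidal AUC_0→6.75:
  [0→1.5]: (625.8+445.8)/2 × 1.5 = 803.7
  [1.5→2.5]: (445.8+355.6)/2 × 1 = 400.7
  [2.5→4.5]: (355.6+226.3)/2 × 2 = 581.9
  [4.5→4.75]: (226.3+213.8)/2 × 0.25 = 55.0125
  [4.75→6.75]: (213.8+136.1)/2 × 2 = 349.9
  Sum = 2191.2125 ng/mL·hr

AUC = 2191 ng/mL·hr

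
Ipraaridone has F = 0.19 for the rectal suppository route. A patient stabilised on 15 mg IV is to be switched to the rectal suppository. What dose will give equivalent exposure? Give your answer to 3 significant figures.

D_rectal = 78.9 mg

For equal systemic exposure: F × D_ev = D_iv
D_ev = D_iv / F = 15 / 0.19 = 78.9474 mg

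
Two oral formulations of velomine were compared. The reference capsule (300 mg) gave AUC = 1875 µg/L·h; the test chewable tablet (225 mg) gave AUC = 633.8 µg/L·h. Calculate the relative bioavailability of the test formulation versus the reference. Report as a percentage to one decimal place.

F_rel = (AUC_test/D_test) / (AUC_ref/D_ref)
      = (633.8/225) / (1875/300)
      = 2.81689 / 6.25 = 0.4507 = 45.07%

F_rel = 45.1%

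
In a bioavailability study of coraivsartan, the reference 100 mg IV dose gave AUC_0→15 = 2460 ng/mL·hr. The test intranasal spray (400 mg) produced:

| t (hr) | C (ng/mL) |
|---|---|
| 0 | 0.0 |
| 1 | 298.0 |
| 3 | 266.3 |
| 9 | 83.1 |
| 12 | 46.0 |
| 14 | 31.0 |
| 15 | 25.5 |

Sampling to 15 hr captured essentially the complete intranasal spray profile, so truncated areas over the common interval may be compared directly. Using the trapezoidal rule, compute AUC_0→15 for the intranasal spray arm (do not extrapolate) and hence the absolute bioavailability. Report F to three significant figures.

Trapezoidal AUC_0→15 (intranasal spray):
  [0→1]: (0.0+298.0)/2 × 1 = 149.0
  [1→3]: (298.0+266.3)/2 × 2 = 564.3
  [3→9]: (266.3+83.1)/2 × 6 = 1048.2
  [9→12]: (83.1+46.0)/2 × 3 = 193.65
  [12→14]: (46.0+31.0)/2 × 2 = 77.0
  [14→15]: (31.0+25.5)/2 × 1 = 28.25
  Sum = 2060.4 ng/mL·hr
F = (AUC_ev/D_ev)/(AUC_iv/D_iv) = (2060.4/400)/(2460/100) = 5.151/24.6 = 0.2094

F = 0.209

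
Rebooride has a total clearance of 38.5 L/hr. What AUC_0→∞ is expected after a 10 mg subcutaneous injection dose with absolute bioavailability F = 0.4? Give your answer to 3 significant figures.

AUC = 0.104 mg/L·hr

AUC_0→∞ = F × Dose / CL
        = 0.4 × 10 / 38.5 = 0.103896 mg/L·hr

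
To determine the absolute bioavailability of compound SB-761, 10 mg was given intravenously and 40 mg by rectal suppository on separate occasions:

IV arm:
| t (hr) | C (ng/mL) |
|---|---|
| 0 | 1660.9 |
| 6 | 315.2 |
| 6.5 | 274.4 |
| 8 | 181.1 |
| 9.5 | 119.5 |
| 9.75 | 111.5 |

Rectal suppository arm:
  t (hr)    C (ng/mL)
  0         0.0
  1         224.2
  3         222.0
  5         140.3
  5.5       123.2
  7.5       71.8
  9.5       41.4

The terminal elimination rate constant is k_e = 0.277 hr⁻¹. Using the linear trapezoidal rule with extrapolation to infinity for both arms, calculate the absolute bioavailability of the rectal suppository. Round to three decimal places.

F = 0.051

Trapezoidal AUC_0→9.75 (IV):
  [0→6]: (1660.9+315.2)/2 × 6 = 5928.3
  [6→6.5]: (315.2+274.4)/2 × 0.5 = 147.4
  [6.5→8]: (274.4+181.1)/2 × 1.5 = 341.625
  [8→9.5]: (181.1+119.5)/2 × 1.5 = 225.45
  [9.5→9.75]: (119.5+111.5)/2 × 0.25 = 28.875
  Sum = 6671.65 ng/mL·hr
IV tail: 111.5/0.277 = 402.527; AUC_iv,0→∞ = 6671.65 + 402.527 = 7074.177 ng/mL·hr
Trapezoidal AUC_0→9.5 (rectal suppository):
  [0→1]: (0.0+224.2)/2 × 1 = 112.1
  [1→3]: (224.2+222.0)/2 × 2 = 446.2
  [3→5]: (222.0+140.3)/2 × 2 = 362.3
  [5→5.5]: (140.3+123.2)/2 × 0.5 = 65.875
  [5.5→7.5]: (123.2+71.8)/2 × 2 = 195.0
  [7.5→9.5]: (71.8+41.4)/2 × 2 = 113.2
  Sum = 1294.675 ng/mL·hr
rectal suppository tail: 41.4/0.277 = 149.458; AUC_ev,0→∞ = 1294.675 + 149.458 = 1444.133 ng/mL·hr
F = (AUC_ev/D_ev)/(AUC_iv/D_iv) = (1444.133/40)/(7074.177/10) = 36.103325/707.4177 = 0.0510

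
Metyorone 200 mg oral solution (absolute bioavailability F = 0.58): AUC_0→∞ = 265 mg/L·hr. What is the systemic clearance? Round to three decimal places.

CL = F × Dose / AUC_0→∞
   = 0.58 × 200 / 265 = 0.437736 L/hr

CL = 0.438 L/hr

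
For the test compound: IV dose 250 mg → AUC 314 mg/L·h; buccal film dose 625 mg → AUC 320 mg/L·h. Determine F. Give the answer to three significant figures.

F = (AUC_ev / D_ev) / (AUC_iv / D_iv)
  = (320/625) / (314/250)
  = 0.512 / 1.256 = 0.4076

F = 0.408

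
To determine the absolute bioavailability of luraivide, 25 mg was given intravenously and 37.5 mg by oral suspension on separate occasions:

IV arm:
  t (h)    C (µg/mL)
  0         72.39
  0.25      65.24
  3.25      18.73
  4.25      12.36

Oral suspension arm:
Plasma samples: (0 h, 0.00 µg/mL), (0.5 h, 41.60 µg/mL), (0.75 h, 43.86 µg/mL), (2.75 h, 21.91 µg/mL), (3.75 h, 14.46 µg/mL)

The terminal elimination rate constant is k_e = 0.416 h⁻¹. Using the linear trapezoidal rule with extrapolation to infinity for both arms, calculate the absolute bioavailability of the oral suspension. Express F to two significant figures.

F = 0.49

Trapezoidal AUC_0→4.25 (IV):
  [0→0.25]: (72.39+65.24)/2 × 0.25 = 17.20375
  [0.25→3.25]: (65.24+18.73)/2 × 3 = 125.955
  [3.25→4.25]: (18.73+12.36)/2 × 1 = 15.545
  Sum = 158.70375 µg/mL·h
IV tail: 12.36/0.416 = 29.712; AUC_iv,0→∞ = 158.70375 + 29.712 = 188.41575 µg/mL·h
Trapezoidal AUC_0→3.75 (oral suspension):
  [0→0.5]: (0.00+41.60)/2 × 0.5 = 10.4
  [0.5→0.75]: (41.60+43.86)/2 × 0.25 = 10.6825
  [0.75→2.75]: (43.86+21.91)/2 × 2 = 65.77
  [2.75→3.75]: (21.91+14.46)/2 × 1 = 18.185
  Sum = 105.0375 µg/mL·h
oral suspension tail: 14.46/0.416 = 34.760; AUC_ev,0→∞ = 105.0375 + 34.760 = 139.7975 µg/mL·h
F = (AUC_ev/D_ev)/(AUC_iv/D_iv) = (139.7975/37.5)/(188.41575/25) = 3.72793/7.53663 = 0.4946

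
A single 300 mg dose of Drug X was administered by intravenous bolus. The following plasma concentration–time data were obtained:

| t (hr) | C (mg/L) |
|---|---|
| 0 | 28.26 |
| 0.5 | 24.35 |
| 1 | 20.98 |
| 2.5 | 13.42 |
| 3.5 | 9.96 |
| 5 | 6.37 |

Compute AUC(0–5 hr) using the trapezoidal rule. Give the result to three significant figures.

Trapezoidal AUC_0→5:
  [0→0.5]: (28.26+24.35)/2 × 0.5 = 13.1525
  [0.5→1]: (24.35+20.98)/2 × 0.5 = 11.3325
  [1→2.5]: (20.98+13.42)/2 × 1.5 = 25.8
  [2.5→3.5]: (13.42+9.96)/2 × 1 = 11.69
  [3.5→5]: (9.96+6.37)/2 × 1.5 = 12.2475
  Sum = 74.2225 mg/L·hr

AUC = 74.2 mg/L·hr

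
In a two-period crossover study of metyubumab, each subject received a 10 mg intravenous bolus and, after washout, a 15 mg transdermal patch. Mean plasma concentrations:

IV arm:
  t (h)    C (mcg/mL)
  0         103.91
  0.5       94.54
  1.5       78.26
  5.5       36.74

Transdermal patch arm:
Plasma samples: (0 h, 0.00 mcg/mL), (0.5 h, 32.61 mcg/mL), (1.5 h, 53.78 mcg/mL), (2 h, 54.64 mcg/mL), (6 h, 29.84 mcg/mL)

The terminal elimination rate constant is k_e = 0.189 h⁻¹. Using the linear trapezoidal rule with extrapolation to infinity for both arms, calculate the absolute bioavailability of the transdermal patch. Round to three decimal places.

F = 0.482

Trapezoidal AUC_0→5.5 (IV):
  [0→0.5]: (103.91+94.54)/2 × 0.5 = 49.6125
  [0.5→1.5]: (94.54+78.26)/2 × 1 = 86.4
  [1.5→5.5]: (78.26+36.74)/2 × 4 = 230.0
  Sum = 366.0125 mcg/mL·h
IV tail: 36.74/0.189 = 194.392; AUC_iv,0→∞ = 366.0125 + 194.392 = 560.4045 mcg/mL·h
Trapezoidal AUC_0→6 (transdermal patch):
  [0→0.5]: (0.00+32.61)/2 × 0.5 = 8.1525
  [0.5→1.5]: (32.61+53.78)/2 × 1 = 43.195
  [1.5→2]: (53.78+54.64)/2 × 0.5 = 27.105
  [2→6]: (54.64+29.84)/2 × 4 = 168.96
  Sum = 247.4125 mcg/mL·h
transdermal patch tail: 29.84/0.189 = 157.884; AUC_ev,0→∞ = 247.4125 + 157.884 = 405.2965 mcg/mL·h
F = (AUC_ev/D_ev)/(AUC_iv/D_iv) = (405.2965/15)/(560.4045/10) = 27.0198/56.04045 = 0.4821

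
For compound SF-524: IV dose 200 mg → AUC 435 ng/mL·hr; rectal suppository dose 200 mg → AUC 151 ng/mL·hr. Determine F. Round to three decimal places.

F = (AUC_ev / D_ev) / (AUC_iv / D_iv)
  = (151/200) / (435/200)
  = 0.755 / 2.175 = 0.3471

F = 0.347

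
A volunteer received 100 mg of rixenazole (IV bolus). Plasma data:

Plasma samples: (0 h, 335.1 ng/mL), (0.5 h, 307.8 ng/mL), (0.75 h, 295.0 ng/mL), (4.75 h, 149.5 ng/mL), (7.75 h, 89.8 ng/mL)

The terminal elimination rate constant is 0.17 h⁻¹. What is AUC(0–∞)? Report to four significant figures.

AUC = 2012 ng/mL·h

Trapezoidal AUC_0→7.75:
  [0→0.5]: (335.1+307.8)/2 × 0.5 = 160.725
  [0.5→0.75]: (307.8+295.0)/2 × 0.25 = 75.35
  [0.75→4.75]: (295.0+149.5)/2 × 4 = 889.0
  [4.75→7.75]: (149.5+89.8)/2 × 3 = 358.95
  Sum = 1484.025 ng/mL·h
Extrapolated tail: C_last / k_e = 89.8 / 0.17 = 528.235
AUC_0→∞ = 1484.025 + 528.235 = 2012.26 ng/mL·h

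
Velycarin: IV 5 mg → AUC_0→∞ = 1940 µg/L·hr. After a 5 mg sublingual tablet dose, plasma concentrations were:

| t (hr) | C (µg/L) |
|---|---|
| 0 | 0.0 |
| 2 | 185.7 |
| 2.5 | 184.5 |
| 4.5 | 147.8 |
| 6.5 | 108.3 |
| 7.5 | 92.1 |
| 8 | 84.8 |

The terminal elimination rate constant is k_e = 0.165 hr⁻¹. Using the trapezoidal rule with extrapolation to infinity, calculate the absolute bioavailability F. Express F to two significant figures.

F = 0.79

Trapezoidal AUC_0→8 (sublingual tablet):
  [0→2]: (0.0+185.7)/2 × 2 = 185.7
  [2→2.5]: (185.7+184.5)/2 × 0.5 = 92.55
  [2.5→4.5]: (184.5+147.8)/2 × 2 = 332.3
  [4.5→6.5]: (147.8+108.3)/2 × 2 = 256.1
  [6.5→7.5]: (108.3+92.1)/2 × 1 = 100.2
  [7.5→8]: (92.1+84.8)/2 × 0.5 = 44.225
  Sum = 1011.075 µg/L·hr
Tail: C_last/k_e = 84.8/0.165 = 513.939
AUC_0→∞ (sublingual tablet) = 1011.075 + 513.939 = 1525.014 µg/L·hr
F = (AUC_ev/D_ev)/(AUC_iv/D_iv) = (1525.014/5)/(1940/5) = 305.0028/388 = 0.7861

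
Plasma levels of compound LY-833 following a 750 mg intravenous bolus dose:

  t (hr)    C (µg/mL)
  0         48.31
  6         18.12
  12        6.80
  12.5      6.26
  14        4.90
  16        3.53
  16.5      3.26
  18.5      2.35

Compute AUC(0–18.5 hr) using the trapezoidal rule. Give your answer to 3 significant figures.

Trapezoidal AUC_0→18.5:
  [0→6]: (48.31+18.12)/2 × 6 = 199.29
  [6→12]: (18.12+6.80)/2 × 6 = 74.76
  [12→12.5]: (6.80+6.26)/2 × 0.5 = 3.265
  [12.5→14]: (6.26+4.90)/2 × 1.5 = 8.37
  [14→16]: (4.90+3.53)/2 × 2 = 8.43
  [16→16.5]: (3.53+3.26)/2 × 0.5 = 1.6975
  [16.5→18.5]: (3.26+2.35)/2 × 2 = 5.61
  Sum = 301.4225 µg/mL·hr

AUC = 301 µg/mL·hr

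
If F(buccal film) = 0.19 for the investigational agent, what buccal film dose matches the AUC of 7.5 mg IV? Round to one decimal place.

For equal systemic exposure: F × D_ev = D_iv
D_ev = D_iv / F = 7.5 / 0.19 = 39.4737 mg

D_buccal = 39.5 mg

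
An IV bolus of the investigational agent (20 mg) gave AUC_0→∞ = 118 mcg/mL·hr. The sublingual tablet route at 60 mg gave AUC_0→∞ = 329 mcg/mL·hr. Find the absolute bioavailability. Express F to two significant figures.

F = (AUC_ev / D_ev) / (AUC_iv / D_iv)
  = (329/60) / (118/20)
  = 5.48333 / 5.9 = 0.9294

F = 0.93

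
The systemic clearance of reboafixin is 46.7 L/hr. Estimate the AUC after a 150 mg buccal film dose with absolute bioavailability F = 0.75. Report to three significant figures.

AUC = 2.41 mg/L·hr

AUC_0→∞ = F × Dose / CL
        = 0.75 × 150 / 46.7 = 2.40899 mg/L·hr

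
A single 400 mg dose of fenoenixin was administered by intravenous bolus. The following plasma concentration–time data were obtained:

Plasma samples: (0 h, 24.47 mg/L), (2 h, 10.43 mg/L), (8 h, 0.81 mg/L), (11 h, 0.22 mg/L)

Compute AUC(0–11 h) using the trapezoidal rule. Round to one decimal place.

AUC = 70.2 mg/L·h

Trapezoidal AUC_0→11:
  [0→2]: (24.47+10.43)/2 × 2 = 34.9
  [2→8]: (10.43+0.81)/2 × 6 = 33.72
  [8→11]: (0.81+0.22)/2 × 3 = 1.545
  Sum = 70.165 mg/L·h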